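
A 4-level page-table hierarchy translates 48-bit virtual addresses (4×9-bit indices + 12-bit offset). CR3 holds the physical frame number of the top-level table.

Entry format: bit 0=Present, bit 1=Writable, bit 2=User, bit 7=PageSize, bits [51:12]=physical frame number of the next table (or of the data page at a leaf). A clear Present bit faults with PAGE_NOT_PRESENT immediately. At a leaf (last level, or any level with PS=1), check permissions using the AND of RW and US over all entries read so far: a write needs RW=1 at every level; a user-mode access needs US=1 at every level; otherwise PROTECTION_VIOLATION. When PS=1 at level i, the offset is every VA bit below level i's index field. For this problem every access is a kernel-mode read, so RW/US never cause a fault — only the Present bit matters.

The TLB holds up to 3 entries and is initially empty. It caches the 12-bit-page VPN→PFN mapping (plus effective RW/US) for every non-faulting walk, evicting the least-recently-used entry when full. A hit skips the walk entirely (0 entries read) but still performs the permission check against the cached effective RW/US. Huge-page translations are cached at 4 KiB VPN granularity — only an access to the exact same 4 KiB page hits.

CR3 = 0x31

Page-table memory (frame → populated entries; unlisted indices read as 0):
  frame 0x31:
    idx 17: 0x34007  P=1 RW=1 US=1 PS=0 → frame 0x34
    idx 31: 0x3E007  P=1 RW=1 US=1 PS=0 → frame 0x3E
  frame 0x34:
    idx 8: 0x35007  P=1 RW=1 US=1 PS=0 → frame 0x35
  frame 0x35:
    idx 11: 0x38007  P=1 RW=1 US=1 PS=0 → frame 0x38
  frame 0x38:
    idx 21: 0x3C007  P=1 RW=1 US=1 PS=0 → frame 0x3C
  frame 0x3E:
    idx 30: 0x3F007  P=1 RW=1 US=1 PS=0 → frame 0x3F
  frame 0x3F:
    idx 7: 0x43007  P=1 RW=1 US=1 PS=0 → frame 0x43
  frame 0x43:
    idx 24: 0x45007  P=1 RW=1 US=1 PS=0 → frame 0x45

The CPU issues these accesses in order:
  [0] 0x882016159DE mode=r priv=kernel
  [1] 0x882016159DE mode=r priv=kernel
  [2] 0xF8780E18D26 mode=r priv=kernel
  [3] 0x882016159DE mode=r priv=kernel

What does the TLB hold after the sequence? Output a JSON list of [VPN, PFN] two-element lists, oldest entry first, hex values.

Trace:
#0 VA=0x882016159DE (r,kernel):
  L0: frame=0x31 idx=17 entry=0x34007 [P=1 RW=1 US=1 PS=0]
  L1: frame=0x34 idx=8 entry=0x35007 [P=1 RW=1 US=1 PS=0]
  L2: frame=0x35 idx=11 entry=0x38007 [P=1 RW=1 US=1 PS=0]
  L3: frame=0x38 idx=21 entry=0x3C007 [P=1 RW=1 US=1 PS=0]
  ⇒ phys 0x3C9DE  [4 reads]
#1 VA=0x882016159DE (r,kernel):
  TLB hit vpn=0x88201615 → PA=0x3C9DE
#2 VA=0xF8780E18D26 (r,kernel):
  L0: frame=0x31 idx=31 entry=0x3E007 [P=1 RW=1 US=1 PS=0]
  L1: frame=0x3E idx=30 entry=0x3F007 [P=1 RW=1 US=1 PS=0]
  L2: frame=0x3F idx=7 entry=0x43007 [P=1 RW=1 US=1 PS=0]
  L3: frame=0x43 idx=24 entry=0x45007 [P=1 RW=1 US=1 PS=0]
  ⇒ phys 0x45D26  [4 reads]
#3 VA=0x882016159DE (r,kernel):
  TLB hit vpn=0x88201615 → PA=0x3C9DE

TLB: [["0xF8780E18", "0x45"], ["0x88201615", "0x3C"]]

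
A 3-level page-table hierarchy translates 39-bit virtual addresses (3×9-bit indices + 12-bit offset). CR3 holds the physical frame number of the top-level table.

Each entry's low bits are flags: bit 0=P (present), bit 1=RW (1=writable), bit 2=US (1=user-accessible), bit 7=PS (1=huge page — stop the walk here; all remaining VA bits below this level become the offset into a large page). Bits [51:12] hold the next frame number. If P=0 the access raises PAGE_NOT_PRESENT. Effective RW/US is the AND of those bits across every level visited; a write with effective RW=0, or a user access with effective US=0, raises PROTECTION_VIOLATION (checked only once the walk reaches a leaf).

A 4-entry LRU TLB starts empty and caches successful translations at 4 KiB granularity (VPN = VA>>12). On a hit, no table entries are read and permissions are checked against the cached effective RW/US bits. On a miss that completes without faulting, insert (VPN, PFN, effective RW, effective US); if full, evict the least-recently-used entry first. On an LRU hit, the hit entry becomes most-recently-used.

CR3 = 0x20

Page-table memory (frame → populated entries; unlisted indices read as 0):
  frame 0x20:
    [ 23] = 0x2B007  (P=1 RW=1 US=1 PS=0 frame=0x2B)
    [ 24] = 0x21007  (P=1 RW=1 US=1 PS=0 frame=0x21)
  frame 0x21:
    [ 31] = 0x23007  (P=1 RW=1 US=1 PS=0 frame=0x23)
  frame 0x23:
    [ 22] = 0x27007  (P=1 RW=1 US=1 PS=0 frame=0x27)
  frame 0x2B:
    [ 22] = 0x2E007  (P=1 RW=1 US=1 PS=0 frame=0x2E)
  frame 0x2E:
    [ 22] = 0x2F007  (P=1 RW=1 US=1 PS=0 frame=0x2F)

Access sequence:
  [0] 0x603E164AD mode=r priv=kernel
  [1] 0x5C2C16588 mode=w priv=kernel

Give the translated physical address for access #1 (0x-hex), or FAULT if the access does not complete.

Walk each access:
#0 VA=0x603E164AD (r,kernel):
  lvl0: tbl 0x20, slot 24 ⇒ 0x21007 (P1/RW1/US1/PS0)
  lvl1: tbl 0x21, slot 31 ⇒ 0x23007 (P1/RW1/US1/PS0)
  lvl2: tbl 0x23, slot 22 ⇒ 0x27007 (P1/RW1/US1/PS0)
  ✓ 0x274AD  — 3 lookups
#1 VA=0x5C2C16588 (w,kernel):
  lvl0: tbl 0x20, slot 23 ⇒ 0x2B007 (P1/RW1/US1/PS0)
  lvl1: tbl 0x2B, slot 22 ⇒ 0x2E007 (P1/RW1/US1/PS0)
  lvl2: tbl 0x2E, slot 22 ⇒ 0x2F007 (P1/RW1/US1/PS0)
  ✓ 0x2F588  — 3 lookups

Access #1 PA: 0x2F588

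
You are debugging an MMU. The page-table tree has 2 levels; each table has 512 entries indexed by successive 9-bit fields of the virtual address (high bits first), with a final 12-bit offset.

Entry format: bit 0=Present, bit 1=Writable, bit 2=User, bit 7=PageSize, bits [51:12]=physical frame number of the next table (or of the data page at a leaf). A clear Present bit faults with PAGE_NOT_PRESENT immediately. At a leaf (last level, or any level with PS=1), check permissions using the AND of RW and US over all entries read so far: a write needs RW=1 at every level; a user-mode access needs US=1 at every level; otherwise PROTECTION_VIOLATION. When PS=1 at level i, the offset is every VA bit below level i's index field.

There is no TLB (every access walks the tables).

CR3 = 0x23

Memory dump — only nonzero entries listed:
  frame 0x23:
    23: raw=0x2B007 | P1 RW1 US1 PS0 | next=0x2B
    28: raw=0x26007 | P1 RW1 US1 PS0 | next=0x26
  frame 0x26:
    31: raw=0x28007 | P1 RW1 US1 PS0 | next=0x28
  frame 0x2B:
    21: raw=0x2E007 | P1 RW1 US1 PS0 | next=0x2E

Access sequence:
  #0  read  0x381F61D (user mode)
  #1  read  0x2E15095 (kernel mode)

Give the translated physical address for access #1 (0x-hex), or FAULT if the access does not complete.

Walk each access:
#0 VA=0x381F61D (r,user):
  L0: frame=0x23 idx=28 entry=0x26007 [P=1 RW=1 US=1 PS=0]
  L1: frame=0x26 idx=31 entry=0x28007 [P=1 RW=1 US=1 PS=0]
  → PA=0x2861D  (2 entries read)
#1 VA=0x2E15095 (r,kernel):
  L0: frame=0x23 idx=23 entry=0x2B007 [P=1 RW=1 US=1 PS=0]
  L1: frame=0x2B idx=21 entry=0x2E007 [P=1 RW=1 US=1 PS=0]
  → PA=0x2E095  (2 entries read)

Access #1 PA: 0x2E095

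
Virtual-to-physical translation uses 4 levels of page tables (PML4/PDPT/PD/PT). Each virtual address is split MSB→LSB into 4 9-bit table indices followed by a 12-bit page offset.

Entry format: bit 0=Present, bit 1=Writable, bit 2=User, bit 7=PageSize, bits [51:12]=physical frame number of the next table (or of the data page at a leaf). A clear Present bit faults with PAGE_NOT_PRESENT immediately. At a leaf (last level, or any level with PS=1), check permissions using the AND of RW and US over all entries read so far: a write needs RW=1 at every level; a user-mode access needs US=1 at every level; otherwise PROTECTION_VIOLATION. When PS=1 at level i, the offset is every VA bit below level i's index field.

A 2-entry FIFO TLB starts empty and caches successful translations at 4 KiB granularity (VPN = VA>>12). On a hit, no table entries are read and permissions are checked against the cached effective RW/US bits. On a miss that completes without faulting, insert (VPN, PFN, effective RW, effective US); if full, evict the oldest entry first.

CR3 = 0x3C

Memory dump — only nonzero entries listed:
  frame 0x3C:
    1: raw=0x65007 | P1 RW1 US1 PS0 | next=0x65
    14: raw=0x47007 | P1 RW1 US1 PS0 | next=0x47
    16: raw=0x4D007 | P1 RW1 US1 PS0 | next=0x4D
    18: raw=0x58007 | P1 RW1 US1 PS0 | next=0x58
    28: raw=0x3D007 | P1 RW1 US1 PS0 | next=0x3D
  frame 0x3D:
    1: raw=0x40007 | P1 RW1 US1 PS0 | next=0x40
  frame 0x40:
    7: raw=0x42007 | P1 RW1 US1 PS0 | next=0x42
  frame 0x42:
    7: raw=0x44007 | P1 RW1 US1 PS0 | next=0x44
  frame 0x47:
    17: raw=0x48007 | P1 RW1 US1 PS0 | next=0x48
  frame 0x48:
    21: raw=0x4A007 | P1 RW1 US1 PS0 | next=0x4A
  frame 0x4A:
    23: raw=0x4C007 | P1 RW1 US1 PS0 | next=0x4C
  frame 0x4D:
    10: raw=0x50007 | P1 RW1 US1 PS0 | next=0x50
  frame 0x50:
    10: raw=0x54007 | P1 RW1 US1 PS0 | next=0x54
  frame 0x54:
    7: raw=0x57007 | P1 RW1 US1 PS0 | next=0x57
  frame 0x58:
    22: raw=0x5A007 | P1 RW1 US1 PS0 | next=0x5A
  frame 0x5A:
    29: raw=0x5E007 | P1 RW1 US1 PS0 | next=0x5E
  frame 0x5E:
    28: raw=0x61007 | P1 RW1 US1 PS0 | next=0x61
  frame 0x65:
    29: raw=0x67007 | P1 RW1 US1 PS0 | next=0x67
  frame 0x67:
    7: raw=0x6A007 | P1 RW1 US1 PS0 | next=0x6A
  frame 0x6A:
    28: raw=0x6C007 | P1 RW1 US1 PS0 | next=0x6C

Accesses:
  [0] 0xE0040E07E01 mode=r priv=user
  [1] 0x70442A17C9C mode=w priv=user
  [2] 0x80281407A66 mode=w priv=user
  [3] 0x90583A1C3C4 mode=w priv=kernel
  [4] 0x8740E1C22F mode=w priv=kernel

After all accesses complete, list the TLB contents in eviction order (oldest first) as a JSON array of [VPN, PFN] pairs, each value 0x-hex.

Walk each access:
#0 VA=0xE0040E07E01 (r,user):
  L0: frame=0x3C idx=28 entry=0x3D007 [P=1 RW=1 US=1 PS=0]
  L1: frame=0x3D idx=1 entry=0x40007 [P=1 RW=1 US=1 PS=0]
  L2: frame=0x40 idx=7 entry=0x42007 [P=1 RW=1 US=1 PS=0]
  L3: frame=0x42 idx=7 entry=0x44007 [P=1 RW=1 US=1 PS=0]
  ✓ 0x44E01  — 4 lookups
#1 VA=0x70442A17C9C (w,user):
  L0: frame=0x3C idx=14 entry=0x47007 [P=1 RW=1 US=1 PS=0]
  L1: frame=0x47 idx=17 entry=0x48007 [P=1 RW=1 US=1 PS=0]
  L2: frame=0x48 idx=21 entry=0x4A007 [P=1 RW=1 US=1 PS=0]
  L3: frame=0x4A idx=23 entry=0x4C007 [P=1 RW=1 US=1 PS=0]
  ✓ 0x4CC9C  — 4 lookups
#2 VA=0x80281407A66 (w,user):
  L0: frame=0x3C idx=16 entry=0x4D007 [P=1 RW=1 US=1 PS=0]
  L1: frame=0x4D idx=10 entry=0x50007 [P=1 RW=1 US=1 PS=0]
  L2: frame=0x50 idx=10 entry=0x54007 [P=1 RW=1 US=1 PS=0]
  L3: frame=0x54 idx=7 entry=0x57007 [P=1 RW=1 US=1 PS=0]
  ✓ 0x57A66  — 4 lookups
#3 VA=0x90583A1C3C4 (w,kernel):
  L0: frame=0x3C idx=18 entry=0x58007 [P=1 RW=1 US=1 PS=0]
  L1: frame=0x58 idx=22 entry=0x5A007 [P=1 RW=1 US=1 PS=0]
  L2: frame=0x5A idx=29 entry=0x5E007 [P=1 RW=1 US=1 PS=0]
  L3: frame=0x5E idx=28 entry=0x61007 [P=1 RW=1 US=1 PS=0]
  ✓ 0x613C4  — 4 lookups
#4 VA=0x8740E1C22F (w,kernel):
  L0: frame=0x3C idx=1 entry=0x65007 [P=1 RW=1 US=1 PS=0]
  L1: frame=0x65 idx=29 entry=0x67007 [P=1 RW=1 US=1 PS=0]
  L2: frame=0x67 idx=7 entry=0x6A007 [P=1 RW=1 US=1 PS=0]
  L3: frame=0x6A idx=28 entry=0x6C007 [P=1 RW=1 US=1 PS=0]
  ✓ 0x6C22F  — 4 lookups

TLB: [["0x90583A1C", "0x61"], ["0x8740E1C", "0x6C"]]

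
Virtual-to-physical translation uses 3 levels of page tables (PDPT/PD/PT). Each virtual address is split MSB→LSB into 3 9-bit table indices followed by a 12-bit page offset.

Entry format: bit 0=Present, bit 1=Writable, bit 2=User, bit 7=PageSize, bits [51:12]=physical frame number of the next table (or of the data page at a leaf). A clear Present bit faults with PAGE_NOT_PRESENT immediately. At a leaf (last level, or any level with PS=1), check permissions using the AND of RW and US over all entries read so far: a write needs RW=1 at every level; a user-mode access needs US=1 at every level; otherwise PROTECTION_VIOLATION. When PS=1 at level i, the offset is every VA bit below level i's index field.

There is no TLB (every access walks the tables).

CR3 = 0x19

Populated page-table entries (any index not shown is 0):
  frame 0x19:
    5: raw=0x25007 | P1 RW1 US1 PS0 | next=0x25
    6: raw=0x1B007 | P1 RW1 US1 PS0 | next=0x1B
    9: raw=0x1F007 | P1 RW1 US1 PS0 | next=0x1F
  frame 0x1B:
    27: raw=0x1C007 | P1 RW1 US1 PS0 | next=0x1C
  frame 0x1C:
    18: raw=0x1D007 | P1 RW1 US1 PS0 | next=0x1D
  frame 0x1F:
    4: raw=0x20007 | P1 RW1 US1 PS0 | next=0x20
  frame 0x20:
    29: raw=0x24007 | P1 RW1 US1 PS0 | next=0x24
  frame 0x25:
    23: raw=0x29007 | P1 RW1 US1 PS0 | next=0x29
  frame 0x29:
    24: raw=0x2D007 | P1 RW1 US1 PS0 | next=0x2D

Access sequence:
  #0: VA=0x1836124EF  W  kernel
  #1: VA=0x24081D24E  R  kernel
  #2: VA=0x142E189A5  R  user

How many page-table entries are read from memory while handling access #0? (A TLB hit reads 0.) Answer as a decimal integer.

Trace:
#0 VA=0x1836124EF (w,kernel):
  L0: frame=0x19 idx=6 entry=0x1B007 [P=1 RW=1 US=1 PS=0]
  L1: frame=0x1B idx=27 entry=0x1C007 [P=1 RW=1 US=1 PS=0]
  L2: frame=0x1C idx=18 entry=0x1D007 [P=1 RW=1 US=1 PS=0]
  → PA=0x1D4EF  (3 entries read)
#1 VA=0x24081D24E (r,kernel):
  L0: frame=0x19 idx=9 entry=0x1F007 [P=1 RW=1 US=1 PS=0]
  L1: frame=0x1F idx=4 entry=0x20007 [P=1 RW=1 US=1 PS=0]
  L2: frame=0x20 idx=29 entry=0x24007 [P=1 RW=1 US=1 PS=0]
  → PA=0x2424E  (3 entries read)
#2 VA=0x142E189A5 (r,user):
  L0: frame=0x19 idx=5 entry=0x25007 [P=1 RW=1 US=1 PS=0]
  L1: frame=0x25 idx=23 entry=0x29007 [P=1 RW=1 US=1 PS=0]
  L2: frame=0x29 idx=24 entry=0x2D007 [P=1 RW=1 US=1 PS=0]
  → PA=0x2D9A5  (3 entries read)

Entries read for #0: 3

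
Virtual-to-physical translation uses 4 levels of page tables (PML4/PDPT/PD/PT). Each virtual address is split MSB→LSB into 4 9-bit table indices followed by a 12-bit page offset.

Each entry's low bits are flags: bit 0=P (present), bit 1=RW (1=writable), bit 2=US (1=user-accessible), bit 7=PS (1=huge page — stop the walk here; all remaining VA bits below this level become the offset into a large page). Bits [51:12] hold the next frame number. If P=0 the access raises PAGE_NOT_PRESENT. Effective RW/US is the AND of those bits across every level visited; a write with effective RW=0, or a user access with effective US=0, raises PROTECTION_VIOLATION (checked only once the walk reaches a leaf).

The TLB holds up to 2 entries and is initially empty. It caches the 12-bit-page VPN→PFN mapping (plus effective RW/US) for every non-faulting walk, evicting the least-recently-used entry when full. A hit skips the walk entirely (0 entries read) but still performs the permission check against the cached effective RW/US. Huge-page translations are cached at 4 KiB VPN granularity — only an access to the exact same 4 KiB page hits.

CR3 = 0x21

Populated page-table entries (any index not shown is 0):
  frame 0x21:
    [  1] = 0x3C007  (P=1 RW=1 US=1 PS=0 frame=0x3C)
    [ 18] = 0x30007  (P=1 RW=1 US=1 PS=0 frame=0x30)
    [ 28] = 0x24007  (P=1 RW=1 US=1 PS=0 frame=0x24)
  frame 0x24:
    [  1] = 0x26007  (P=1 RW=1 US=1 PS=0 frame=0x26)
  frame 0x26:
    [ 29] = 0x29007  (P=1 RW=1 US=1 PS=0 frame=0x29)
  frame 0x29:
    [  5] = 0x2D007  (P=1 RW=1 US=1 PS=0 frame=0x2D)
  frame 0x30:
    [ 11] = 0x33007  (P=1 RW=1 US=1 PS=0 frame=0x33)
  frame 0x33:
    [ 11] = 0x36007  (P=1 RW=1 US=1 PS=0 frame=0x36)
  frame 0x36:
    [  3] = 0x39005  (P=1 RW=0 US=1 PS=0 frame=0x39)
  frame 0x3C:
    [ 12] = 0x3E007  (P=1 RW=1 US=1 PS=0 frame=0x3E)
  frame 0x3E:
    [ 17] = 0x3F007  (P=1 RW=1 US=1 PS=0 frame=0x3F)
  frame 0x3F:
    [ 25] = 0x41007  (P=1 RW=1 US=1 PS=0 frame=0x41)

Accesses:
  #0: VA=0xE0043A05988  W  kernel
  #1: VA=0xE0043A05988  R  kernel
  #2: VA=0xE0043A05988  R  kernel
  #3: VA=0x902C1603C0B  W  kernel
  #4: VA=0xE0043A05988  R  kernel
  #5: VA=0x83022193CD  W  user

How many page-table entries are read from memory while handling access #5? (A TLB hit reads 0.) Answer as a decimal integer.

Walk each access:
#0 VA=0xE0043A05988 (w,kernel):
  L0: frame=0x21 idx=28 entry=0x24007 [P=1 RW=1 US=1 PS=0]
  L1: frame=0x24 idx=1 entry=0x26007 [P=1 RW=1 US=1 PS=0]
  L2: frame=0x26 idx=29 entry=0x29007 [P=1 RW=1 US=1 PS=0]
  L3: frame=0x29 idx=5 entry=0x2D007 [P=1 RW=1 US=1 PS=0]
  ⇒ phys 0x2D988  [4 reads]
#1 VA=0xE0043A05988 (r,kernel):
  TLB hit vpn=0xE0043A05 → PA=0x2D988
#2 VA=0xE0043A05988 (r,kernel):
  TLB hit vpn=0xE0043A05 → PA=0x2D988
#3 VA=0x902C1603C0B (w,kernel):
  L0: frame=0x21 idx=18 entry=0x30007 [P=1 RW=1 US=1 PS=0]
  L1: frame=0x30 idx=11 entry=0x33007 [P=1 RW=1 US=1 PS=0]
  L2: frame=0x33 idx=11 entry=0x36007 [P=1 RW=1 US=1 PS=0]
  L3: frame=0x36 idx=3 entry=0x39005 [P=1 RW=0 US=1 PS=0]
  ✗ PROTECTION_VIOLATION  [4 reads]
#4 VA=0xE0043A05988 (r,kernel):
  TLB hit vpn=0xE0043A05 → PA=0x2D988
#5 VA=0x83022193CD (w,user):
  L0: frame=0x21 idx=1 entry=0x3C007 [P=1 RW=1 US=1 PS=0]
  L1: frame=0x3C idx=12 entry=0x3E007 [P=1 RW=1 US=1 PS=0]
  L2: frame=0x3E idx=17 entry=0x3F007 [P=1 RW=1 US=1 PS=0]
  L3: frame=0x3F idx=25 entry=0x41007 [P=1 RW=1 US=1 PS=0]
  ⇒ phys 0x413CD  [4 reads]

Entries read for #5: 4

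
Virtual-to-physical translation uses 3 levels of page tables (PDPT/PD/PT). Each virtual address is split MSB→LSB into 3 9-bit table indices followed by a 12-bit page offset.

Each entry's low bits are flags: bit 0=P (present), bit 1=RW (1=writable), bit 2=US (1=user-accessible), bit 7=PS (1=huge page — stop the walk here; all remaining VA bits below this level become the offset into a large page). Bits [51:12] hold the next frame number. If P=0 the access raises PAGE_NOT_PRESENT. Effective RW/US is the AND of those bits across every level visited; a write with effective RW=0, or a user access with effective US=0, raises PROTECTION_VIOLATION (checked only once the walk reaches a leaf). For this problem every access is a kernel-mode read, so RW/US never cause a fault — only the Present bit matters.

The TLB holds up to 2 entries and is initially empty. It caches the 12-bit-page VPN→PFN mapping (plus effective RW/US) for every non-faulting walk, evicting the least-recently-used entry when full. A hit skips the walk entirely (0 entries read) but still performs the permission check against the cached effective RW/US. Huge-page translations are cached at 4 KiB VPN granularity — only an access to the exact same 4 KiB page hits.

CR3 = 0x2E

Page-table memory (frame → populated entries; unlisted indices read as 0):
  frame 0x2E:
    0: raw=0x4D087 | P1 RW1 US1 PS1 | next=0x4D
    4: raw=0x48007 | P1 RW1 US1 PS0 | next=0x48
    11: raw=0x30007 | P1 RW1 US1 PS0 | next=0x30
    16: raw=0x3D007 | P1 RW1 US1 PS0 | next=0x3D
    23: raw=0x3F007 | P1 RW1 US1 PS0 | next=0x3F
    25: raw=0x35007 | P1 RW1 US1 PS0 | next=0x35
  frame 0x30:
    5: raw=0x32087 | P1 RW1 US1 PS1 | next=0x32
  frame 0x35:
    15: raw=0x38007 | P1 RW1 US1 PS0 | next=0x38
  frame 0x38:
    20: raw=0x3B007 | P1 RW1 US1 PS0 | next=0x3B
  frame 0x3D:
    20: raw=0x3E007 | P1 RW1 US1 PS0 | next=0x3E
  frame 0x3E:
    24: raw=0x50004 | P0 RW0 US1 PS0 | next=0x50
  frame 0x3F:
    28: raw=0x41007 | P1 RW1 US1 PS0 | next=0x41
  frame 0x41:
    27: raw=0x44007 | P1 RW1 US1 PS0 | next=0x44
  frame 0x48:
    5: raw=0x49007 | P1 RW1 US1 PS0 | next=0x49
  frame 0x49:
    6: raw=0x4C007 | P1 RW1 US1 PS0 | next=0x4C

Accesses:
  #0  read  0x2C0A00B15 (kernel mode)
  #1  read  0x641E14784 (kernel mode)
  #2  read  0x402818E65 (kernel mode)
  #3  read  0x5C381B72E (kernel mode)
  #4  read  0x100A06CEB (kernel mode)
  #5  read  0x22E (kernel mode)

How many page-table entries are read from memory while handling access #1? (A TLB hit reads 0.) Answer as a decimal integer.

Walk each access:
#0 VA=0x2C0A00B15 (r,kernel):
  [0] read 0x2E idx=11: raw=0x30007 flags P=1 W=1 U=1 S=0
  [1] read 0x30 idx=5: raw=0x32087 flags P=1 W=1 U=1 S=1
  ⇒ phys 0x32B15 (huge @L1)  [2 reads]
#1 VA=0x641E14784 (r,kernel):
  [0] read 0x2E idx=25: raw=0x35007 flags P=1 W=1 U=1 S=0
  [1] read 0x35 idx=15: raw=0x38007 flags P=1 W=1 U=1 S=0
  [2] read 0x38 idx=20: raw=0x3B007 flags P=1 W=1 U=1 S=0
  ⇒ phys 0x3B784  [3 reads]
#2 VA=0x402818E65 (r,kernel):
  [0] read 0x2E idx=16: raw=0x3D007 flags P=1 W=1 U=1 S=0
  [1] read 0x3D idx=20: raw=0x3E007 flags P=1 W=1 U=1 S=0
  [2] read 0x3E idx=24: raw=0x50004 flags P=0 W=0 U=1 S=0
  → PAGE_NOT_PRESENT  (3 entries read)
#3 VA=0x5C381B72E (r,kernel):
  [0] read 0x2E idx=23: raw=0x3F007 flags P=1 W=1 U=1 S=0
  [1] read 0x3F idx=28: raw=0x41007 flags P=1 W=1 U=1 S=0
  [2] read 0x41 idx=27: raw=0x44007 flags P=1 W=1 U=1 S=0
  ⇒ phys 0x4472E  [3 reads]
#4 VA=0x100A06CEB (r,kernel):
  [0] read 0x2E idx=4: raw=0x48007 flags P=1 W=1 U=1 S=0
  [1] read 0x48 idx=5: raw=0x49007 flags P=1 W=1 U=1 S=0
  [2] read 0x49 idx=6: raw=0x4C007 flags P=1 W=1 U=1 S=0
  ⇒ phys 0x4CCEB  [3 reads]
#5 VA=0x22E (r,kernel):
  [0] read 0x2E idx=0: raw=0x4D087 flags P=1 W=1 U=1 S=1
  ⇒ phys 0x4D22E (huge @L0)  [1 reads]

Entries read for #1: 3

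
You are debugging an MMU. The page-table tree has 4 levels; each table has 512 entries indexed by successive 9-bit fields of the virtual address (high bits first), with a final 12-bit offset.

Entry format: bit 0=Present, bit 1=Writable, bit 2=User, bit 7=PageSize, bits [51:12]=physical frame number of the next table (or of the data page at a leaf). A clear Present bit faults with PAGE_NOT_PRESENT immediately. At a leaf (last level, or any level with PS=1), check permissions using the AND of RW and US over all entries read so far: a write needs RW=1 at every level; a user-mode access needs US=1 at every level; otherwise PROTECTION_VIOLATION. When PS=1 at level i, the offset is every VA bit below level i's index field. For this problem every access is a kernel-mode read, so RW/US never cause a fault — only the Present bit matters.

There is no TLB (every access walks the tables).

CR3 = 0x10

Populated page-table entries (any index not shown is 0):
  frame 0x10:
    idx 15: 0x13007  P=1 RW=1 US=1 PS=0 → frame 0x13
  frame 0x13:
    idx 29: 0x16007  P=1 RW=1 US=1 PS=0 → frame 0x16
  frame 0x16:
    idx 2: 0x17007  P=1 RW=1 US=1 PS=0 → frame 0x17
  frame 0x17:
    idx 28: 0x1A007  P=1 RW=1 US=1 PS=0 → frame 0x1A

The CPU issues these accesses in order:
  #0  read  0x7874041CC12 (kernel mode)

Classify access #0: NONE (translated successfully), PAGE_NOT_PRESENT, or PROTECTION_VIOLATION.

Per-access translation:
#0 VA=0x7874041CC12 (r,kernel):
  lvl0: tbl 0x10, slot 15 ⇒ 0x13007 (P1/RW1/US1/PS0)
  lvl1: tbl 0x13, slot 29 ⇒ 0x16007 (P1/RW1/US1/PS0)
  lvl2: tbl 0x16, slot 2 ⇒ 0x17007 (P1/RW1/US1/PS0)
  lvl3: tbl 0x17, slot 28 ⇒ 0x1A007 (P1/RW1/US1/PS0)
  ✓ 0x1AC12  — 4 lookups

Access #0 fault: NONE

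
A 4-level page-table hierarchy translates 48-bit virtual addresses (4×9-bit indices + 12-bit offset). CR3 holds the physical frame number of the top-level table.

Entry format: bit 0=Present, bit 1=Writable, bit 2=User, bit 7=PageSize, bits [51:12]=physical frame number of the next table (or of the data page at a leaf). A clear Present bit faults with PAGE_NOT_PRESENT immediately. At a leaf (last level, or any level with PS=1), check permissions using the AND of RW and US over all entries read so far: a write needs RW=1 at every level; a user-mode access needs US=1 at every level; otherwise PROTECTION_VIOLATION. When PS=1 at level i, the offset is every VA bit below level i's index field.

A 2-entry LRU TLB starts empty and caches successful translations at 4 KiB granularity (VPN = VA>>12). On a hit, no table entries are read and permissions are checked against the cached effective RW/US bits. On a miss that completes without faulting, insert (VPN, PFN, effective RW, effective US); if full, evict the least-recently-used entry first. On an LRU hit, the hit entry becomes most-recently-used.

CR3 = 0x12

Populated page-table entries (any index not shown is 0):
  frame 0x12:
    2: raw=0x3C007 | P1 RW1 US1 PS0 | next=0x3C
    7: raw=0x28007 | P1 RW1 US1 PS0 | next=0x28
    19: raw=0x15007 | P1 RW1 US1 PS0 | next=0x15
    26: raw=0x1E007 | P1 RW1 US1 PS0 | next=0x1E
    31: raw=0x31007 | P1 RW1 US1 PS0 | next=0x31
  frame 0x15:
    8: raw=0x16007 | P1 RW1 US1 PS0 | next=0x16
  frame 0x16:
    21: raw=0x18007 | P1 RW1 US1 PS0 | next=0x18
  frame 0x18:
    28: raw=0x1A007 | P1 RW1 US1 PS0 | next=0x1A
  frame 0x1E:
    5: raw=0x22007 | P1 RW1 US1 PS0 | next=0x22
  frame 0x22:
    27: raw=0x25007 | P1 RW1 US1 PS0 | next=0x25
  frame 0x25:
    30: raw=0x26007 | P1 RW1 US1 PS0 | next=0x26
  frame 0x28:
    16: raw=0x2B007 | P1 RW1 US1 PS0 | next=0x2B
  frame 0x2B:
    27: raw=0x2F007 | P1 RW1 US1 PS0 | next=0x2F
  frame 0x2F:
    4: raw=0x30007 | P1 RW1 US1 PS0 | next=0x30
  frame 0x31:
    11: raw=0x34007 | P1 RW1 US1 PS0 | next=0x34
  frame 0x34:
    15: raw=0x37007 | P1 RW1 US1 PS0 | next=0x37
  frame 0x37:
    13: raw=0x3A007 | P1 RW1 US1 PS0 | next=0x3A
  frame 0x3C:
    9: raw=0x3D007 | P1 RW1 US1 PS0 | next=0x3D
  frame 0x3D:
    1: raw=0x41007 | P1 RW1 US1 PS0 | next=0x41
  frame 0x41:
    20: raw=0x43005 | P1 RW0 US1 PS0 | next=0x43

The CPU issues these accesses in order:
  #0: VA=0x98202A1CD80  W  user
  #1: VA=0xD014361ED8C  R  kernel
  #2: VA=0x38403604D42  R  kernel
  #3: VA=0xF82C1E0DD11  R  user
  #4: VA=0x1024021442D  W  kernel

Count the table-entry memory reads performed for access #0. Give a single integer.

Trace:
#0 VA=0x98202A1CD80 (w,user):
  L0: frame=0x12 idx=19 entry=0x15007 [P=1 RW=1 US=1 PS=0]
  L1: frame=0x15 idx=8 entry=0x16007 [P=1 RW=1 US=1 PS=0]
  L2: frame=0x16 idx=21 entry=0x18007 [P=1 RW=1 US=1 PS=0]
  L3: frame=0x18 idx=28 entry=0x1A007 [P=1 RW=1 US=1 PS=0]
  ✓ 0x1AD80  — 4 lookups
#1 VA=0xD014361ED8C (r,kernel):
  L0: frame=0x12 idx=26 entry=0x1E007 [P=1 RW=1 US=1 PS=0]
  L1: frame=0x1E idx=5 entry=0x22007 [P=1 RW=1 US=1 PS=0]
  L2: frame=0x22 idx=27 entry=0x25007 [P=1 RW=1 US=1 PS=0]
  L3: frame=0x25 idx=30 entry=0x26007 [P=1 RW=1 US=1 PS=0]
  ✓ 0x26D8C  — 4 lookups
#2 VA=0x38403604D42 (r,kernel):
  L0: frame=0x12 idx=7 entry=0x28007 [P=1 RW=1 US=1 PS=0]
  L1: frame=0x28 idx=16 entry=0x2B007 [P=1 RW=1 US=1 PS=0]
  L2: frame=0x2B idx=27 entry=0x2F007 [P=1 RW=1 US=1 PS=0]
  L3: frame=0x2F idx=4 entry=0x30007 [P=1 RW=1 US=1 PS=0]
  ✓ 0x30D42  — 4 lookups
#3 VA=0xF82C1E0DD11 (r,user):
  L0: frame=0x12 idx=31 entry=0x31007 [P=1 RW=1 US=1 PS=0]
  L1: frame=0x31 idx=11 entry=0x34007 [P=1 RW=1 US=1 PS=0]
  L2: frame=0x34 idx=15 entry=0x37007 [P=1 RW=1 US=1 PS=0]
  L3: frame=0x37 idx=13 entry=0x3A007 [P=1 RW=1 US=1 PS=0]
  ✓ 0x3AD11  — 4 lookups
#4 VA=0x1024021442D (w,kernel):
  L0: frame=0x12 idx=2 entry=0x3C007 [P=1 RW=1 US=1 PS=0]
  L1: frame=0x3C idx=9 entry=0x3D007 [P=1 RW=1 US=1 PS=0]
  L2: frame=0x3D idx=1 entry=0x41007 [P=1 RW=1 US=1 PS=0]
  L3: frame=0x41 idx=20 entry=0x43005 [P=1 RW=0 US=1 PS=0]
  ⇒ fault: PROTECTION_VIOLATION  — 4 lookups

Entries read for #0: 4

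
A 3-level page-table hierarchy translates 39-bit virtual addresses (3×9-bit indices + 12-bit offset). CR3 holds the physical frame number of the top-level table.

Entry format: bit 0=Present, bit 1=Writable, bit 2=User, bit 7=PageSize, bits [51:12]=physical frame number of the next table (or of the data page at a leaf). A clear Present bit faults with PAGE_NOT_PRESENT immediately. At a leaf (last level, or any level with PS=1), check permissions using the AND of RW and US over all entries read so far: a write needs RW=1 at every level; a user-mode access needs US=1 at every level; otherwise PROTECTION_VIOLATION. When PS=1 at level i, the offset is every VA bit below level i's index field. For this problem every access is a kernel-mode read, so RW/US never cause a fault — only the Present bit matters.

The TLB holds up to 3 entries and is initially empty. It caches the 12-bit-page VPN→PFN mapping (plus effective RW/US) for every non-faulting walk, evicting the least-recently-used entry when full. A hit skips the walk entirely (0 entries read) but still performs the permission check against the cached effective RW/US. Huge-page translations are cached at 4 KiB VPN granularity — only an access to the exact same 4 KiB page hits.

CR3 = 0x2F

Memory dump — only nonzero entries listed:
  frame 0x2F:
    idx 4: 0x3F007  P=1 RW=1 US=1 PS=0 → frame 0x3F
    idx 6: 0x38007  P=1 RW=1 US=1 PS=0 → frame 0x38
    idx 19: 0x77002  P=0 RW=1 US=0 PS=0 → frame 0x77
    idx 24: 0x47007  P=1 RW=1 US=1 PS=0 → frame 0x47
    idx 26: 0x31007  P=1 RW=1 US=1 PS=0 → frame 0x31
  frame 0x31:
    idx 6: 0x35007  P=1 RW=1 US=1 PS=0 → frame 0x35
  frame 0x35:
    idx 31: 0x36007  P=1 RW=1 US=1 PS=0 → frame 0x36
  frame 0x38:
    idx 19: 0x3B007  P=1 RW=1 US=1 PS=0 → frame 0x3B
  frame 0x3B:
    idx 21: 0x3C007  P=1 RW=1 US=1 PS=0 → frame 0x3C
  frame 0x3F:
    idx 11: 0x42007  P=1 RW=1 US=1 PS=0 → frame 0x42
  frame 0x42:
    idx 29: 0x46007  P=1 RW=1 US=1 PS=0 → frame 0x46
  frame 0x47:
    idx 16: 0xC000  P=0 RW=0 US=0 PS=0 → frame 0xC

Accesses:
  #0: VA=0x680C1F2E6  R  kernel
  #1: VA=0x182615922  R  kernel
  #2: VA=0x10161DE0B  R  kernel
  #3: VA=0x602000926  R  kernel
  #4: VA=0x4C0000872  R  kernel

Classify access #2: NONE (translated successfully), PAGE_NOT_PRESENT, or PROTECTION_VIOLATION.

Trace:
#0 VA=0x680C1F2E6 (r,kernel):
  lvl0: tbl 0x2F, slot 26 ⇒ 0x31007 (P1/RW1/US1/PS0)
  lvl1: tbl 0x31, slot 6 ⇒ 0x35007 (P1/RW1/US1/PS0)
  lvl2: tbl 0x35, slot 31 ⇒ 0x36007 (P1/RW1/US1/PS0)
  → PA=0x362E6  (3 entries read)
#1 VA=0x182615922 (r,kernel):
  lvl0: tbl 0x2F, slot 6 ⇒ 0x38007 (P1/RW1/US1/PS0)
  lvl1: tbl 0x38, slot 19 ⇒ 0x3B007 (P1/RW1/US1/PS0)
  lvl2: tbl 0x3B, slot 21 ⇒ 0x3C007 (P1/RW1/US1/PS0)
  → PA=0x3C922  (3 entries read)
#2 VA=0x10161DE0B (r,kernel):
  lvl0: tbl 0x2F, slot 4 ⇒ 0x3F007 (P1/RW1/US1/PS0)
  lvl1: tbl 0x3F, slot 11 ⇒ 0x42007 (P1/RW1/US1/PS0)
  lvl2: tbl 0x42, slot 29 ⇒ 0x46007 (P1/RW1/US1/PS0)
  → PA=0x46E0B  (3 entries read)
#3 VA=0x602000926 (r,kernel):
  lvl0: tbl 0x2F, slot 24 ⇒ 0x47007 (P1/RW1/US1/PS0)
  lvl1: tbl 0x47, slot 16 ⇒ 0xC000 (P0/RW0/US0/PS0)
  ✗ PAGE_NOT_PRESENT  [2 reads]
#4 VA=0x4C0000872 (r,kernel):
  lvl0: tbl 0x2F, slot 19 ⇒ 0x77002 (P0/RW1/US0/PS0)
  ✗ PAGE_NOT_PRESENT  [1 reads]

Access #2 fault: NONE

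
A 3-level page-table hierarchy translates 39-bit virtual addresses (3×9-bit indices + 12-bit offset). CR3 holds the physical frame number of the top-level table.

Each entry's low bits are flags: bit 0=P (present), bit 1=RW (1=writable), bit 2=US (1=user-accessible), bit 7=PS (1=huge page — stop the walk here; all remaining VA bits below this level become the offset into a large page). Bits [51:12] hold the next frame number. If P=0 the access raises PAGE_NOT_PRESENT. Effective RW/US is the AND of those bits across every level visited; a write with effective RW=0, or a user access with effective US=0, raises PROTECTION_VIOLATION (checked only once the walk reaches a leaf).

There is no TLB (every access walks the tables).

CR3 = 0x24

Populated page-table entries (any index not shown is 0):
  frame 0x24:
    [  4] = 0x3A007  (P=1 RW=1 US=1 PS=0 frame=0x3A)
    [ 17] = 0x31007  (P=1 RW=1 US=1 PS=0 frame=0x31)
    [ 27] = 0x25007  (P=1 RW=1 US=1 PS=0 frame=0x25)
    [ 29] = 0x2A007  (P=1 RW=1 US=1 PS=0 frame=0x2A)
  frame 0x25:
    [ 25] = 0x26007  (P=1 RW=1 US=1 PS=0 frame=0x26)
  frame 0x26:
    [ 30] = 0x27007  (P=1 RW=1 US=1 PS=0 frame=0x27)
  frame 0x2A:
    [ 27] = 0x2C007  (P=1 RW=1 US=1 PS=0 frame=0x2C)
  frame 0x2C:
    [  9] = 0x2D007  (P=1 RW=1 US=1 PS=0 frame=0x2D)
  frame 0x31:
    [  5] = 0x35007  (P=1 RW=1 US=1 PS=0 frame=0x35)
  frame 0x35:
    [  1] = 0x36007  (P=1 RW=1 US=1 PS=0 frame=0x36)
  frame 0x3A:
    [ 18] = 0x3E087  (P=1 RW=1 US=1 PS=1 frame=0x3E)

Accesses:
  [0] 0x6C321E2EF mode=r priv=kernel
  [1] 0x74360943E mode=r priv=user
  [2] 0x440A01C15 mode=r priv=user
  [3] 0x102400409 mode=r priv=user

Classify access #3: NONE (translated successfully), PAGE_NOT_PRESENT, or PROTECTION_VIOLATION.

Per-access translation:
#0 VA=0x6C321E2EF (r,kernel):
  lvl0: tbl 0x24, slot 27 ⇒ 0x25007 (P1/RW1/US1/PS0)
  lvl1: tbl 0x25, slot 25 ⇒ 0x26007 (P1/RW1/US1/PS0)
  lvl2: tbl 0x26, slot 30 ⇒ 0x27007 (P1/RW1/US1/PS0)
  ✓ 0x272EF  — 3 lookups
#1 VA=0x74360943E (r,user):
  lvl0: tbl 0x24, slot 29 ⇒ 0x2A007 (P1/RW1/US1/PS0)
  lvl1: tbl 0x2A, slot 27 ⇒ 0x2C007 (P1/RW1/US1/PS0)
  lvl2: tbl 0x2C, slot 9 ⇒ 0x2D007 (P1/RW1/US1/PS0)
  ✓ 0x2D43E  — 3 lookups
#2 VA=0x440A01C15 (r,user):
  lvl0: tbl 0x24, slot 17 ⇒ 0x31007 (P1/RW1/US1/PS0)
  lvl1: tbl 0x31, slot 5 ⇒ 0x35007 (P1/RW1/US1/PS0)
  lvl2: tbl 0x35, slot 1 ⇒ 0x36007 (P1/RW1/US1/PS0)
  ✓ 0x36C15  — 3 lookups
#3 VA=0x102400409 (r,user):
  lvl0: tbl 0x24, slot 4 ⇒ 0x3A007 (P1/RW1/US1/PS0)
  lvl1: tbl 0x3A, slot 18 ⇒ 0x3E087 (P1/RW1/US1/PS1)
  ✓ 0x3E409 (huge @L1)  — 2 lookups

Access #3 fault: NONE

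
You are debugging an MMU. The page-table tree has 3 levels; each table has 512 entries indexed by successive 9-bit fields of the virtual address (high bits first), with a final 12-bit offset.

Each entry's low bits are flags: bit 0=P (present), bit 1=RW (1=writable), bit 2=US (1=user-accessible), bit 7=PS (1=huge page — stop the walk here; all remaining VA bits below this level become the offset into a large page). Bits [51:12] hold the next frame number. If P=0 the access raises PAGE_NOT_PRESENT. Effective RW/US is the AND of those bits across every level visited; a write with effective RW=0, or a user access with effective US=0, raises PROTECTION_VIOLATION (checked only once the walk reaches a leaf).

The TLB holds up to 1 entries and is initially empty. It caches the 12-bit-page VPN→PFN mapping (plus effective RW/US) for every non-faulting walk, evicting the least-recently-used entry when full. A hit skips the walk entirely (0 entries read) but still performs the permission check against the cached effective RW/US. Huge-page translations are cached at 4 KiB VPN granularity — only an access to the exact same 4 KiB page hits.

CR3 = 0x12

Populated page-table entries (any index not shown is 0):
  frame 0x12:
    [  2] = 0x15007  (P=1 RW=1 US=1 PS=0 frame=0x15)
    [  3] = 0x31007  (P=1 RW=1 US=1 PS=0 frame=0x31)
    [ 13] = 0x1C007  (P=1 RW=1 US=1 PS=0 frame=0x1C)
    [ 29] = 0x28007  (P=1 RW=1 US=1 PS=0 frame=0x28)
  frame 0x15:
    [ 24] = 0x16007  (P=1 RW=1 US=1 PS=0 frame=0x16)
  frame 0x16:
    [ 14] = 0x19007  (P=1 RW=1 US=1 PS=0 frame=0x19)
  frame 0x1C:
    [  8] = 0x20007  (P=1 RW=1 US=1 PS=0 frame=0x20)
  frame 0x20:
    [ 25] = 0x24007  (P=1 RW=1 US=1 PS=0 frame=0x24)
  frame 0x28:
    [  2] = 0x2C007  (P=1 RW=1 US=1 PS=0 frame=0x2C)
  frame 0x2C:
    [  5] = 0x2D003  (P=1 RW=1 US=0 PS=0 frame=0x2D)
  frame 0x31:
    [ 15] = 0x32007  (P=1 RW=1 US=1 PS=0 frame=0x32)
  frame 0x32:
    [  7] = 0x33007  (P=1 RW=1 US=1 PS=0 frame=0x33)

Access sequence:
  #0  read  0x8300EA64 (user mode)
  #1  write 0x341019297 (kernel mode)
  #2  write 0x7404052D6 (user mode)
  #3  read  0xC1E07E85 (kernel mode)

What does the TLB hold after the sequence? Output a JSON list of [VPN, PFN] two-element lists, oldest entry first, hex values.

Walk each access:
#0 VA=0x8300EA64 (r,user):
  L0 @0x12[2] → 0x15007  P=1,RW=1,US=1,PS=0
  L1 @0x15[24] → 0x16007  P=1,RW=1,US=1,PS=0
  L2 @0x16[14] → 0x19007  P=1,RW=1,US=1,PS=0
  → PA=0x19A64  (3 entries read)
#1 VA=0x341019297 (w,kernel):
  L0 @0x12[13] → 0x1C007  P=1,RW=1,US=1,PS=0
  L1 @0x1C[8] → 0x20007  P=1,RW=1,US=1,PS=0
  L2 @0x20[25] → 0x24007  P=1,RW=1,US=1,PS=0
  → PA=0x24297  (3 entries read)
#2 VA=0x7404052D6 (w,user):
  L0 @0x12[29] → 0x28007  P=1,RW=1,US=1,PS=0
  L1 @0x28[2] → 0x2C007  P=1,RW=1,US=1,PS=0
  L2 @0x2C[5] → 0x2D003  P=1,RW=1,US=0,PS=0
  ✗ PROTECTION_VIOLATION  [3 reads]
#3 VA=0xC1E07E85 (r,kernel):
  L0 @0x12[3] → 0x31007  P=1,RW=1,US=1,PS=0
  L1 @0x31[15] → 0x32007  P=1,RW=1,US=1,PS=0
  L2 @0x32[7] → 0x33007  P=1,RW=1,US=1,PS=0
  → PA=0x33E85  (3 entries read)

TLB: [["0xC1E07", "0x33"]]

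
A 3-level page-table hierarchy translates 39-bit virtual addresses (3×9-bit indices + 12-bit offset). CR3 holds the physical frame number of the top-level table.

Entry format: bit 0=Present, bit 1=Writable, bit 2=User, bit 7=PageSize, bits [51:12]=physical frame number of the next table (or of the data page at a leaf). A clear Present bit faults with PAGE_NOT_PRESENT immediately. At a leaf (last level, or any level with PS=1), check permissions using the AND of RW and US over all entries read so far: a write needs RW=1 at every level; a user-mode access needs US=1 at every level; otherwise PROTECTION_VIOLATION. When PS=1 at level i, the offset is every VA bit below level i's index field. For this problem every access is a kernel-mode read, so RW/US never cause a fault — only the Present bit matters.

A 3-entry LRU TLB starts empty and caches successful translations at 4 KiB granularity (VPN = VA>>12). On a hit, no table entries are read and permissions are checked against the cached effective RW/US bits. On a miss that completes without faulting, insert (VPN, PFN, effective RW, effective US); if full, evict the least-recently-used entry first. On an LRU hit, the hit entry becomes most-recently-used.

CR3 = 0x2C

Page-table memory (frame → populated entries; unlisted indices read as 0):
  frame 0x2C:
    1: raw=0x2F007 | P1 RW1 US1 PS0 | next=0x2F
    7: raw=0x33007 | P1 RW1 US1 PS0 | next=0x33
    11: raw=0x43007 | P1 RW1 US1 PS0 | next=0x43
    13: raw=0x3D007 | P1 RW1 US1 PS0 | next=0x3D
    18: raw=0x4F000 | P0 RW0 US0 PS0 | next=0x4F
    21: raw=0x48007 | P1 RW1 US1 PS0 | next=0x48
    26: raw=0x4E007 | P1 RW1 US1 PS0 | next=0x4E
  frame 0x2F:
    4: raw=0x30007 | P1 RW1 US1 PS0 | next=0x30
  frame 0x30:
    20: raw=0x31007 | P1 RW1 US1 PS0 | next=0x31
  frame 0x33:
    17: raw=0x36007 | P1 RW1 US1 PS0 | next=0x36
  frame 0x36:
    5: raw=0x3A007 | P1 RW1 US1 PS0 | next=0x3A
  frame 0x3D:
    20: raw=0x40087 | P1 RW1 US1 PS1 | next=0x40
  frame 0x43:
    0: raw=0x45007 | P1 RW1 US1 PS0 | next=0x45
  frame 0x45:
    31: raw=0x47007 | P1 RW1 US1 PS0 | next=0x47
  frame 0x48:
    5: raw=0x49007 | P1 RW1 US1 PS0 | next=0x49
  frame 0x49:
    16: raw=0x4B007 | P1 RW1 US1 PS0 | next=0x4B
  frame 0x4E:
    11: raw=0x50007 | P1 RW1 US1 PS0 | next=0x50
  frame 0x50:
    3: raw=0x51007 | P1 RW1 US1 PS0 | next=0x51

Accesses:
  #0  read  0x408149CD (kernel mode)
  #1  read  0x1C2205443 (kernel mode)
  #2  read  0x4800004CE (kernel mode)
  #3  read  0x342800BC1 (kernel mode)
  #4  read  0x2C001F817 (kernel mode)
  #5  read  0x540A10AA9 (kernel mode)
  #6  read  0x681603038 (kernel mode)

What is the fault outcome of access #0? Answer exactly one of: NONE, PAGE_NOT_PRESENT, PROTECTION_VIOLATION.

Trace:
#0 VA=0x408149CD (r,kernel):
  lvl0: tbl 0x2C, slot 1 ⇒ 0x2F007 (P1/RW1/US1/PS0)
  lvl1: tbl 0x2F, slot 4 ⇒ 0x30007 (P1/RW1/US1/PS0)
  lvl2: tbl 0x30, slot 20 ⇒ 0x31007 (P1/RW1/US1/PS0)
  ✓ 0x319CD  — 3 lookups
#1 VA=0x1C2205443 (r,kernel):
  lvl0: tbl 0x2C, slot 7 ⇒ 0x33007 (P1/RW1/US1/PS0)
  lvl1: tbl 0x33, slot 17 ⇒ 0x36007 (P1/RW1/US1/PS0)
  lvl2: tbl 0x36, slot 5 ⇒ 0x3A007 (P1/RW1/US1/PS0)
  ✓ 0x3A443  — 3 lookups
#2 VA=0x4800004CE (r,kernel):
  lvl0: tbl 0x2C, slot 18 ⇒ 0x4F000 (P0/RW0/US0/PS0)
  ⇒ fault: PAGE_NOT_PRESENT  — 1 lookups
#3 VA=0x342800BC1 (r,kernel):
  lvl0: tbl 0x2C, slot 13 ⇒ 0x3D007 (P1/RW1/US1/PS0)
  lvl1: tbl 0x3D, slot 20 ⇒ 0x40087 (P1/RW1/US1/PS1)
  ✓ 0x40BC1 (huge @L1)  — 2 lookups
#4 VA=0x2C001F817 (r,kernel):
  lvl0: tbl 0x2C, slot 11 ⇒ 0x43007 (P1/RW1/US1/PS0)
  lvl1: tbl 0x43, slot 0 ⇒ 0x45007 (P1/RW1/US1/PS0)
  lvl2: tbl 0x45, slot 31 ⇒ 0x47007 (P1/RW1/US1/PS0)
  ✓ 0x47817  — 3 lookups
#5 VA=0x540A10AA9 (r,kernel):
  lvl0: tbl 0x2C, slot 21 ⇒ 0x48007 (P1/RW1/US1/PS0)
  lvl1: tbl 0x48, slot 5 ⇒ 0x49007 (P1/RW1/US1/PS0)
  lvl2: tbl 0x49, slot 16 ⇒ 0x4B007 (P1/RW1/US1/PS0)
  ✓ 0x4BAA9  — 3 lookups
#6 VA=0x681603038 (r,kernel):
  lvl0: tbl 0x2C, slot 26 ⇒ 0x4E007 (P1/RW1/US1/PS0)
  lvl1: tbl 0x4E, slot 11 ⇒ 0x50007 (P1/RW1/US1/PS0)
  lvl2: tbl 0x50, slot 3 ⇒ 0x51007 (P1/RW1/US1/PS0)
  ✓ 0x51038  — 3 lookups

Access #0 fault: NONE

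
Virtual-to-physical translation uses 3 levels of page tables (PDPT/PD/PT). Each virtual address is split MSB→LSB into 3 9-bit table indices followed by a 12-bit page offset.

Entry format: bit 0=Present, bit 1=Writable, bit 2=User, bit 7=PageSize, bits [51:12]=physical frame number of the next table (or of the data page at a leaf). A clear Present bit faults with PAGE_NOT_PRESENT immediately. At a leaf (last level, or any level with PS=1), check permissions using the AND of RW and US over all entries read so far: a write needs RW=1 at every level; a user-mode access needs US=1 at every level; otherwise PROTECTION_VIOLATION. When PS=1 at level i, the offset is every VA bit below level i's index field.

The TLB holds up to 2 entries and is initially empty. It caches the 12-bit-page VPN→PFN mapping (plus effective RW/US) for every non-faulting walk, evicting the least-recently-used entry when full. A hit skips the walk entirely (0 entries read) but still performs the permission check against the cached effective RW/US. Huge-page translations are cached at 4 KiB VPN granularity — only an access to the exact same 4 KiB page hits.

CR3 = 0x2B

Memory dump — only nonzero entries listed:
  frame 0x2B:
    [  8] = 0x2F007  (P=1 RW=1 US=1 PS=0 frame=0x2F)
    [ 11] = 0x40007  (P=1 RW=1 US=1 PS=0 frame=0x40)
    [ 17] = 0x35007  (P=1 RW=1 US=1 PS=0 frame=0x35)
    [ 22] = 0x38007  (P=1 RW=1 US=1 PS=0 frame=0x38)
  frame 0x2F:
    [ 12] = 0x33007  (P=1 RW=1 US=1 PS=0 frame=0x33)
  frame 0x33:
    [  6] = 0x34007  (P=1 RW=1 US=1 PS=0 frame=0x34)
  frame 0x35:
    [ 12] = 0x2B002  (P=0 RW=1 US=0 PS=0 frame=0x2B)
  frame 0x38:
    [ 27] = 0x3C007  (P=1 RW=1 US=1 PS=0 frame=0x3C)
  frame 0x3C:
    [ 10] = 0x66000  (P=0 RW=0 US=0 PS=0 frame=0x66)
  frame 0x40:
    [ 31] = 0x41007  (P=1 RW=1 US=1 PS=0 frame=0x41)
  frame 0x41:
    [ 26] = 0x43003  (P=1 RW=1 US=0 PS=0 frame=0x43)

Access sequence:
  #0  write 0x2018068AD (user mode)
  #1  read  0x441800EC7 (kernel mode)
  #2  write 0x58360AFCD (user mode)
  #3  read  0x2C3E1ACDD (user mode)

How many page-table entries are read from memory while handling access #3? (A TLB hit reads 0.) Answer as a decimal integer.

Trace:
#0 VA=0x2018068AD (w,user):
  lvl0: tbl 0x2B, slot 8 ⇒ 0x2F007 (P1/RW1/US1/PS0)
  lvl1: tbl 0x2F, slot 12 ⇒ 0x33007 (P1/RW1/US1/PS0)
  lvl2: tbl 0x33, slot 6 ⇒ 0x34007 (P1/RW1/US1/PS0)
  ✓ 0x348AD  — 3 lookups
#1 VA=0x441800EC7 (r,kernel):
  lvl0: tbl 0x2B, slot 17 ⇒ 0x35007 (P1/RW1/US1/PS0)
  lvl1: tbl 0x35, slot 12 ⇒ 0x2B002 (P0/RW1/US0/PS0)
  ⇒ fault: PAGE_NOT_PRESENT  — 2 lookups
#2 VA=0x58360AFCD (w,user):
  lvl0: tbl 0x2B, slot 22 ⇒ 0x38007 (P1/RW1/US1/PS0)
  lvl1: tbl 0x38, slot 27 ⇒ 0x3C007 (P1/RW1/US1/PS0)
  lvl2: tbl 0x3C, slot 10 ⇒ 0x66000 (P0/RW0/US0/PS0)
  ⇒ fault: PAGE_NOT_PRESENT  — 3 lookups
#3 VA=0x2C3E1ACDD (r,user):
  lvl0: tbl 0x2B, slot 11 ⇒ 0x40007 (P1/RW1/US1/PS0)
  lvl1: tbl 0x40, slot 31 ⇒ 0x41007 (P1/RW1/US1/PS0)
  lvl2: tbl 0x41, slot 26 ⇒ 0x43003 (P1/RW1/US0/PS0)
  ⇒ fault: PROTECTION_VIOLATION  — 3 lookups

Entries read for #3: 3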